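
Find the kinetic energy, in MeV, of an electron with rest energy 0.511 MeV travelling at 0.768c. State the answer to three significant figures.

With β = 0.768, γ = 1/√(1 − 0.768²) = 1/√0.410176 = 1.5614.
Kinetic energy: K = (γ − 1)mc² = (1.5614 − 1) × 0.511 MeV = 0.5614 × 0.511 = 0.287 MeV.

0.287 MeV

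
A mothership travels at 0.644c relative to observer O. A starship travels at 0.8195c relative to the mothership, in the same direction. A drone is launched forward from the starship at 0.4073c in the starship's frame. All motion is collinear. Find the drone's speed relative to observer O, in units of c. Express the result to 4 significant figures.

Apply u = (u'+v)/(1+u'v) twice. Drone in the mothership frame: (0.4073+0.8195)/(1+0.4073·0.8195) = 1.2268/1.33378235 = 0.91979c.
That velocity, transformed to the rest frame of observer O: (0.91979+0.644)/(1+0.91979·0.644) = 1.56379/1.59234476 = 0.98207c.

0.9821c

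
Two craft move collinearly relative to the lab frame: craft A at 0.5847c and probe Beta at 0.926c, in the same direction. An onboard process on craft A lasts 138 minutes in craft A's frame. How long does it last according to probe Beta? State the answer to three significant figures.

Speed of craft A in probe Beta's frame: u = (v_A − v_B)/(1 − v_A v_B/c²) = (0.5847 − 0.926)/(1 − 0.5847×0.926) = −0.3413/0.4585678 = −0.74427; |u| = 0.74427c.
γ for this relative speed: γ = 1/√(1 − 0.553938) = 1.4973.
The clock on craft A records proper time, so probe Beta measures Δt = γΔτ = 1.4973 × 138 = 207 minutes.

207 minutes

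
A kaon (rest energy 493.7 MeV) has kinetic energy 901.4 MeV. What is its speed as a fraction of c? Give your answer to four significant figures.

K = (γ−1)mc², so γ = 1 + 901.4/493.7 = 2.8258.
Then v/c = √(1 − γ⁻²) = √(1 − 0.125233) = √0.874767 = 0.9353.

0.9353c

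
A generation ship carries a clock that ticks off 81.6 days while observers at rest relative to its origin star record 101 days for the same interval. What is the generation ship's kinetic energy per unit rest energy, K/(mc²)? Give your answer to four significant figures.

0.2377

γ = Δt/Δτ = 101/81.6 = 1.23775.
K/(mc²) = γ − 1 = 1.23775 − 1 = 0.2377.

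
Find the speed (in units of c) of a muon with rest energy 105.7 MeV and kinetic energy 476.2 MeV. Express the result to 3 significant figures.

K = (γ−1)mc², so γ = 1 + 476.2/105.7 = 5.5052.
Then v/c = √(1 − γ⁻²) = √(1 − 0.0329954) = √0.9670046 = 0.983.

0.983c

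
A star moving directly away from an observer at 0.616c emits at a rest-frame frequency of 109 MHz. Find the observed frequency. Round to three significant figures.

53.1 MHz

Relativistic Doppler (source moving away): f_obs = f_src · √((1−β)/(1+β)).
With β = 0.616: factor = √(0.384/1.616) = 0.48747.
f_obs = 109 × 0.48747 = 53.1 MHz.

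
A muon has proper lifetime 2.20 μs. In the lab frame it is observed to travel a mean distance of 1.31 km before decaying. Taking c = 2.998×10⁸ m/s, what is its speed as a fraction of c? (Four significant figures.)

0.8932c

d = βγcτ ⇒ βγ = d/(cτ) = 1310 m / (659.56 m) = 1.9862.
β = (βγ)/√(1+(βγ)²) = 1.9862/√4.94499 = 0.8932.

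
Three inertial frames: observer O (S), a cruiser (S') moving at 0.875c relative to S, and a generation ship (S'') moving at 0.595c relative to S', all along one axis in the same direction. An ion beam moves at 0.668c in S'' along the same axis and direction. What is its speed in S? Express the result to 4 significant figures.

0.9933c

Apply u = (u'+v)/(1+u'v) twice. Ion beam in the cruiser frame: (0.668+0.595)/(1+0.668·0.595) = 1.263/1.39746 = 0.90378c.
That velocity, transformed to the rest frame of observer O: (0.90378+0.875)/(1+0.90378·0.875) = 1.77878/1.7908075 = 0.99328c.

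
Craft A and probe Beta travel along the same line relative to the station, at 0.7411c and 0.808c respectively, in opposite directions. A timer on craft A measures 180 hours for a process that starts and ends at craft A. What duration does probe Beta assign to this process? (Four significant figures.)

Transform craft A's velocity into probe Beta's frame: (0.7411 + 0.808)/(1 + 0.7411·0.808) = 1.5491/1.5988088, so the relative speed is 0.96891c.
At |u| = 0.96891c, γ = (1 − 0.938787)^(−1/2) = 4.0418.
The clock on craft A records proper time, so probe Beta measures Δt = γΔτ = 4.0418 × 180 = 727.5 hours.

727.5 hours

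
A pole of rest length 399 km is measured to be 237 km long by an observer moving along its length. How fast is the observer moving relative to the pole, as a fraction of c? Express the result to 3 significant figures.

Length contraction gives γ = L₀/L = 399/237 = 1.6835.
β = √(1 − 1/γ²) = √0.647163 = 0.804.

0.804c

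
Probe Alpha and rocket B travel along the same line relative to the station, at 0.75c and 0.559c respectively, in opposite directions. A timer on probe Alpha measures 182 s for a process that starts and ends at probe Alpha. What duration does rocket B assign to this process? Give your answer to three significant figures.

Speed of probe Alpha in rocket B's frame: u = (v_A + v_B)/(1 + v_A v_B/c²) = (0.75 + 0.559)/(1 + 0.75×0.559) = 1.309/1.41925 = 0.92232; |u| = 0.92232c.
At |u| = 0.92232c, γ = (1 − 0.850674)^(−1/2) = 2.5878.
The clock on probe Alpha records proper time, so rocket B measures Δt = γΔτ = 2.5878 × 182 = 471 s.

471 s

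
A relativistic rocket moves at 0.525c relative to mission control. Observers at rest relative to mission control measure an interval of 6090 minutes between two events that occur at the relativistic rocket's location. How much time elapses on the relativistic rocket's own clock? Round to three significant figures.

γ = 1/√(1 − β²) = 1/√(1 − 0.275625) = 1/√0.724375 = 1/0.851102 = 1.1749.
The moving clock records proper time: Δτ = Δt/γ = 6090/1.1749 = 5180 minutes.

5180 minutes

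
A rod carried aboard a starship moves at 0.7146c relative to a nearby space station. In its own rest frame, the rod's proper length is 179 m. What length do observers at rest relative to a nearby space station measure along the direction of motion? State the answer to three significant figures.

Lorentz factor: γ = (1 − 0.51065316)^(−1/2) = 1.4295.
Along the direction of motion the measured length is L₀/γ = 179/1.4295 = 125 m.

125 m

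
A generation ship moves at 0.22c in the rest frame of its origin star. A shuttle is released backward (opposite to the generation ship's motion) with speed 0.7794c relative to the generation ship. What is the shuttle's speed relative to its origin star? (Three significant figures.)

0.675c

In units of c, u = (u' + v)/(1 + u'v) with u' = −0.7794 and v = 0.22.
Numerator: −0.7794 + 0.22 = −0.5594. Denominator: 1 + (−0.7794)(0.22) = 0.828532.
u = −0.5594/0.828532 = −0.67517, so the speed is 0.675c.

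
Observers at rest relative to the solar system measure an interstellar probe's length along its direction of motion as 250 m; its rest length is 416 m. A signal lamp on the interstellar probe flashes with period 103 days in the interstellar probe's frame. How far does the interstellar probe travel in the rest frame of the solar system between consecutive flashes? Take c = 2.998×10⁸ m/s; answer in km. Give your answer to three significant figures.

3.55×10^12 km

From L = L₀/γ: γ = 416/250 = 1.664.
β = √(1 − 1/γ²) = 0.79928. Lab-frame period = γτ = 1.664×103 days = 171.39 days. Distance = βc × γτ = 0.79928 × 2.998×10⁸ m/s × 14808096 s = 3.5484×10^15 m = 3.55×10^12 km.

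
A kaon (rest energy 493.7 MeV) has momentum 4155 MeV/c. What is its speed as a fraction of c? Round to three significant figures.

0.993c

βγ = pc/(mc²) = 4155/493.7 = 8.416.
Since γ² = 1 + (βγ)² = 71.8291, γ = √71.8291 = 8.47521, and β = (βγ)/γ = 8.416/8.47521 = 0.993.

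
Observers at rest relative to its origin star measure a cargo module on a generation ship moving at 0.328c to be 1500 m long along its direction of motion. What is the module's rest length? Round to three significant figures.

γ = 1/√(1 − β²) = 1/√(1 − 0.107584) = 1/√0.892416 = 1/0.944678 = 1.0586.
Proper length: L₀ = γ·L = 1.0586 × 1500 = 1590 m.

1590 m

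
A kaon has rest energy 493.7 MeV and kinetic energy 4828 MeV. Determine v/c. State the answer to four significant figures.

K = (γ−1)mc², so γ = 1 + 4828/493.7 = 10.779.
Then v/c = √(1 − γ⁻²) = √(1 − 0.00860683) = √0.99139317 = 0.9957.

0.9957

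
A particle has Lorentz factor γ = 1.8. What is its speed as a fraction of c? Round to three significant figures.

0.831c

β = √(1 − 1/γ²) = √(1 − 1/3.24) = √0.691358 = 0.831.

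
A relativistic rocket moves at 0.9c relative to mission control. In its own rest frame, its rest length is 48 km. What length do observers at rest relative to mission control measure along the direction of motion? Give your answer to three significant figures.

20.9 km

With β = 0.9, γ = 1/√(1 − 0.9²) = 1/√0.19 = 2.2942.
Length contraction: L = L₀/γ = 48/2.2942 = 20.9 km.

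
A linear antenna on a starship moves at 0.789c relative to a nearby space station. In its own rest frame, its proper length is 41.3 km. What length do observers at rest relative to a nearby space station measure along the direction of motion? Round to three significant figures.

25.4 km

Lorentz factor: γ = (1 − 0.622521)^(−1/2) = 1.6276.
Length contraction: L = L₀/γ = 41.3/1.6276 = 25.4 km.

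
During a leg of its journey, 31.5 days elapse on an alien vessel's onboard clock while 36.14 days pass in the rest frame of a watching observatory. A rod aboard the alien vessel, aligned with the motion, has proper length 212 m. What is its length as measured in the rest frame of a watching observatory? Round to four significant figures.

The time-dilation ratio gives γ = 36.14/31.5 = 1.1473.
The rod contracts by the same γ: 212 m / 1.1473 = 184.8 m.

184.8 m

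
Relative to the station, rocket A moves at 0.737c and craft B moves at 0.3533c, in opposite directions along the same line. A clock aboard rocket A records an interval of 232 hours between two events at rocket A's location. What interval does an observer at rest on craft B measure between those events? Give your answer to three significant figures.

462 hours

Transform rocket A's velocity into craft B's frame: (0.737 + 0.3533)/(1 + 0.737·0.3533) = 1.0903/1.2603821, so the relative speed is 0.86506c.
γ for this relative speed: γ = 1/√(1 − 0.748329) = 1.9933.
The clock on rocket A records proper time, so craft B measures Δt = γΔτ = 1.9933 × 232 = 462 hours.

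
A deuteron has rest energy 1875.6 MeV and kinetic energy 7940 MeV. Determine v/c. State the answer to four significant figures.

0.9816

K = (γ−1)mc², so γ = 1 + 7940/1875.6 = 5.2333.
Then v/c = √(1 − γ⁻²) = √(1 − 0.0365131) = √0.9634869 = 0.9816.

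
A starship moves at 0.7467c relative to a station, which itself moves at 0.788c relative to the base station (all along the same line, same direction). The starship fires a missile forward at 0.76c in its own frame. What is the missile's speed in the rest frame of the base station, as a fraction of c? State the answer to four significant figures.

Compose velocities in two stages. Stage 1 (into S'): u₁ = (0.76+0.7467)/(1+0.76×0.7467) = 0.96122.
Stage 2 (into S): u = (0.96122+0.788)/(1+0.96122×0.788) = 0.99532, so the speed is 0.9953c.

0.9953c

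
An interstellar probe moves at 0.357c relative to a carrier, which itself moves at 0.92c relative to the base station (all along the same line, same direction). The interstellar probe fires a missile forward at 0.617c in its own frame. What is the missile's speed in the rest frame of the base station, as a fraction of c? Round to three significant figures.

First combine the missile and interstellar probe (S''→S'): u₁ = (0.617 + 0.357)/(1 + 0.617×0.357) = 0.974/1.220269 = 0.79818.
Then combine with the carrier (S'→S): u = (0.79818 + 0.92)/(1 + 0.79818×0.92) = 1.71818/1.7343256 = 0.99069.

0.991c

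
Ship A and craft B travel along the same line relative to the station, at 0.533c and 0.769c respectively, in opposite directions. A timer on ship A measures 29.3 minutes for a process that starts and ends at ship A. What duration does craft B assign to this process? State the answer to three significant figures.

Speed of ship A in craft B's frame: u = (v_A + v_B)/(1 + v_A v_B/c²) = (0.533 + 0.769)/(1 + 0.533×0.769) = 1.302/1.409877 = 0.92348; |u| = 0.92348c.
γ for this relative speed: γ = 1/√(1 − 0.852815) = 2.6066.
Ship A's interval is proper; time dilation gives Δt_B = γΔτ = 2.6066 × 29.3 minutes = 76.4 minutes.

76.4 minutes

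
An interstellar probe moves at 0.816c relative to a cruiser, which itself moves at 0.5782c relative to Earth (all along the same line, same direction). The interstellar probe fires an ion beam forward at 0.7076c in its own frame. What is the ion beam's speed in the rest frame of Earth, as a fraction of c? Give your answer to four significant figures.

Compose velocities in two stages. Stage 1 (into S'): u₁ = (0.7076+0.816)/(1+0.7076×0.816) = 0.96589.
Stage 2 (into S): u = (0.96589+0.5782)/(1+0.96589×0.5782) = 0.99077, so the speed is 0.9908c.

0.9908c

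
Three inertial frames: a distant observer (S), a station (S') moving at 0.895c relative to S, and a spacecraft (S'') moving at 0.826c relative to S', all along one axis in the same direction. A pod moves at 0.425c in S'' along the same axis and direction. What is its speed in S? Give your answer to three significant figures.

0.996c

Compose velocities in two stages. Stage 1 (into S'): u₁ = (0.425+0.826)/(1+0.425×0.826) = 0.92595.
Stage 2 (into S): u = (0.92595+0.895)/(1+0.92595×0.895) = 0.99575, so the speed is 0.996c.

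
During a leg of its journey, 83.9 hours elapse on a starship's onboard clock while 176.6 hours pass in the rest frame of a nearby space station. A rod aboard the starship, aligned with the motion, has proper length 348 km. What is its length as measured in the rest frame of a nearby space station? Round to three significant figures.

γ = Δt/Δτ = 176.6/83.9 = 2.10489.
L = L₀/γ = 348/2.10489 = 165 km.

165 km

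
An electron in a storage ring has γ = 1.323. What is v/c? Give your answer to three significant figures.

0.655

β = √(1 − 1/γ²) = √(1 − 1/1.750329) = √0.428679 = 0.655.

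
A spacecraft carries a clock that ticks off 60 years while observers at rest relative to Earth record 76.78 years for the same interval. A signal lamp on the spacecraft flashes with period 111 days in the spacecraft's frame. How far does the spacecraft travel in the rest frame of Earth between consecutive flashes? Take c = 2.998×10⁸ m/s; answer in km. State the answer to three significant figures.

The time-dilation ratio gives γ = 76.78/60 = 1.27967.
β = √(1 − 1/γ²) = 0.62397. Lab-frame period = γτ = 1.27967×111 days = 142.04 days. Distance = βc × γτ = 0.62397 × 2.998×10⁸ m/s × 12272256 s = 2.2957×10^15 m = 2.30×10^12 km.

2.30×10^12 km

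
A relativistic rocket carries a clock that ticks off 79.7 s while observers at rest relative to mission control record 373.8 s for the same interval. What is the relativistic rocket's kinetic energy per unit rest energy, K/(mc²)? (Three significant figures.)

γ = Δt/Δτ = 373.8/79.7 = 4.69009.
Since K = (γ−1)mc², K/(mc²) = 4.69009 − 1 = 3.69.

3.69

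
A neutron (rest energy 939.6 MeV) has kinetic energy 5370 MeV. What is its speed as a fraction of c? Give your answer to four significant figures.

0.9888c

γ = 1 + K/(mc²) = 1 + 5370/939.6 = 6.7152.
β = √(1 − 1/γ²) = √(1 − 0.0221759) = √0.9778241 = 0.9888.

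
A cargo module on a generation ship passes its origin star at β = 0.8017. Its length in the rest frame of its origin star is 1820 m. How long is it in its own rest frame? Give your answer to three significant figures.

3040 m

γ = 1/√(1 − β²) = 1/√(1 − 0.64272289) = 1/√0.35727711 = 1/0.597727 = 1.673.
Proper length: L₀ = γ·L = 1.673 × 1820 = 3040 m.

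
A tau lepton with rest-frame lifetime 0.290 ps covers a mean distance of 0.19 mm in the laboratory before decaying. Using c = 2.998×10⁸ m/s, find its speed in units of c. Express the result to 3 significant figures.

0.909c

d = βγcτ ⇒ βγ = d/(cτ) = 1.900×10^-4 m / (8.6942×10^-5 m) = 2.1854.
β = (βγ)/√(1+(βγ)²) = 2.1854/√5.77597 = 0.909.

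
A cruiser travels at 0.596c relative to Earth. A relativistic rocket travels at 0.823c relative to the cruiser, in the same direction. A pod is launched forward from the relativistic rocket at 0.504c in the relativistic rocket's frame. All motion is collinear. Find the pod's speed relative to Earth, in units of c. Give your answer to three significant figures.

0.984c

Apply u = (u'+v)/(1+u'v) twice. Pod in the cruiser frame: (0.504+0.823)/(1+0.504·0.823) = 1.327/1.414792 = 0.93795c.
That velocity, transformed to the rest frame of Earth: (0.93795+0.596)/(1+0.93795·0.596) = 1.53395/1.5590182 = 0.98392c.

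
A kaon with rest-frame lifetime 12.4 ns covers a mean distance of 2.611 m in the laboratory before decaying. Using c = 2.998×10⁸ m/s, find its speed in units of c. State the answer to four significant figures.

Let x = d/(cτ) = 2.611 m / (2.998×10⁸ m/s × 1.240×10^-8 s) = 0.70235. Since d = βγcτ, x = βγ = β/√(1−β²).
Solving: β² = x²/(1+x²) = 0.493296/1.493296 = 0.33034, so β = 0.5748.

0.5748c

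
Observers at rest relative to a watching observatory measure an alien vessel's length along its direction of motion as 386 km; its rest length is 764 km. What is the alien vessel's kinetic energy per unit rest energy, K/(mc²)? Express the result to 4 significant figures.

0.9793

Length contraction gives γ = L₀/L = 764/386 = 1.97927.
Since K = (γ−1)mc², K/(mc²) = 1.97927 − 1 = 0.9793.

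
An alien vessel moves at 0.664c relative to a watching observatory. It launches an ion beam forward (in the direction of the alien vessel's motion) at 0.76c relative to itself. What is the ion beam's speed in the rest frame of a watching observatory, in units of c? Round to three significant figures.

0.946c

Relativistic velocity addition: u = (u' + v)/(1 + u'v/c²), with u' = 0.76c and v = 0.664c.
Numerator: 0.76 + 0.664 = 1.424. Denominator: 1 + (0.76)(0.664) = 1.50464.
u = 1.424/1.50464 = 0.94641, so the speed is 0.946c.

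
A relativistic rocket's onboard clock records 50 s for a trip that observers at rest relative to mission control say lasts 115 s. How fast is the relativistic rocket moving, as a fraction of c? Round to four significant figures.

0.9005c

γ = Δt/Δτ = 115/50 = 2.3.
β = √(1 − 1/γ²) = √(1 − 0.189036) = √0.810964 = 0.9005.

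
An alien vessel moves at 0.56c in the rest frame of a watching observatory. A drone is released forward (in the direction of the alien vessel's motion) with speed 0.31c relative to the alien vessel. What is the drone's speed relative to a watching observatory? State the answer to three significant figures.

In units of c, u = (u' + v)/(1 + u'v) with u' = 0.31 and v = 0.56.
Numerator: 0.31 + 0.56 = 0.87. Denominator: 1 + (0.31)(0.56) = 1.1736.
u = 0.87/1.1736 = 0.74131, so the speed is 0.741c.

0.741c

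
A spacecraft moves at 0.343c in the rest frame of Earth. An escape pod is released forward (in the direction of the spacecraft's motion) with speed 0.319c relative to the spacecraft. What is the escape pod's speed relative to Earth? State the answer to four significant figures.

In units of c, u = (u' + v)/(1 + u'v) with u' = 0.319 and v = 0.343.
Numerator: 0.319 + 0.343 = 0.662. Denominator: 1 + (0.319)(0.343) = 1.109417.
u = 0.662/1.109417 = 0.59671, so the speed is 0.5967c.

0.5967c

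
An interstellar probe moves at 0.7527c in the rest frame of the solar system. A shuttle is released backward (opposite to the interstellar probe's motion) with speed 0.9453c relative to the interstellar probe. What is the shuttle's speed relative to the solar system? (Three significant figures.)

0.668c

Relativistic velocity addition: u = (u' + v)/(1 + u'v/c²), with u' = −0.9453c and v = 0.7527c.
Numerator: −0.9453 + 0.7527 = −0.1926. Denominator: 1 + (−0.9453)(0.7527) = 0.28847269.
u = −0.1926/0.28847269 = −0.66765, so the speed is 0.668c.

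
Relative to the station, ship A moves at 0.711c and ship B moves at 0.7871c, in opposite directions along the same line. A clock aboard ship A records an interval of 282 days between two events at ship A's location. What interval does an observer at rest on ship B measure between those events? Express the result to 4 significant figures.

Transform ship A's velocity into ship B's frame: (0.711 + 0.7871)/(1 + 0.711·0.7871) = 1.4981/1.5596281, so the relative speed is 0.96055c.
γ for this relative speed: γ = 1/√(1 − 0.922656) = 3.5957.
The clock on ship A records proper time, so ship B measures Δt = γΔτ = 3.5957 × 282 = 1014 days.

1014 days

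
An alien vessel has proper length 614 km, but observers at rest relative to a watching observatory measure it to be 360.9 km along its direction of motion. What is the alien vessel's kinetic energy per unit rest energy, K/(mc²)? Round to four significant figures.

0.7013

From L = L₀/γ: γ = 614/360.9 = 1.7013.
K/(mc²) = γ − 1 = 1.7013 − 1 = 0.7013.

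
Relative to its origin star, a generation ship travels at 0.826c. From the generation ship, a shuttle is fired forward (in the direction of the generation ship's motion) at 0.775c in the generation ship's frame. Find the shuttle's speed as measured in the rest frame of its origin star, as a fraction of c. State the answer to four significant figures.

In units of c, u = (u' + v)/(1 + u'v) with u' = 0.775 and v = 0.826.
Numerator: 0.775 + 0.826 = 1.601. Denominator: 1 + (0.775)(0.826) = 1.64015.
u = 1.601/1.64015 = 0.97613, so the speed is 0.9761c.

0.9761c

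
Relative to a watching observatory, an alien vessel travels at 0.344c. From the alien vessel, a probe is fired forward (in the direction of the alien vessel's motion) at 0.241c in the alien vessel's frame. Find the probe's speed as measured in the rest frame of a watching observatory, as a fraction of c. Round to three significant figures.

0.540c

In units of c, u = (u' + v)/(1 + u'v) with u' = 0.241 and v = 0.344.
Numerator: 0.241 + 0.344 = 0.585. Denominator: 1 + (0.241)(0.344) = 1.082904.
u = 0.585/1.082904 = 0.54021, so the speed is 0.540c.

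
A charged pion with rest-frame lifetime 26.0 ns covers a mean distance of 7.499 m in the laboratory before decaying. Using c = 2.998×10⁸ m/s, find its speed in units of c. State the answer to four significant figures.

d = βγcτ ⇒ βγ = d/(cτ) = 7.499 m / (7.7948 m) = 0.96205.
β = (βγ)/√(1+(βγ)²) = 0.96205/√1.92554 = 0.6933.

0.6933c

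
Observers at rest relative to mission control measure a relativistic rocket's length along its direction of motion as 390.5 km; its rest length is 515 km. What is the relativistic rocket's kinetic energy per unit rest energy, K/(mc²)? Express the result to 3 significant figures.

0.319

From L = L₀/γ: γ = 515/390.5 = 1.31882.
Since K = (γ−1)mc², K/(mc²) = 1.31882 − 1 = 0.319.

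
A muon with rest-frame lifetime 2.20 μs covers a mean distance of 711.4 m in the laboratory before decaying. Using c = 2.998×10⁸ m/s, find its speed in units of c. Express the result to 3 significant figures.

Lab distance = (lab lifetime)·v = γτ·βc, so βγ = d/(cτ) = 711.4/(2.998×10⁸ × 2.200×10^-6) = 1.0786.
With βγ = 1.0786: γ² = 1 + (βγ)² = 2.16338, and β = (βγ)/γ = 1.0786/1.47084 = 0.733.

0.733c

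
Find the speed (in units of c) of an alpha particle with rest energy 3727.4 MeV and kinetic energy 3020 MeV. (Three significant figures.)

0.834c

K = (γ−1)mc², so γ = 1 + 3020/3727.4 = 1.8102.
Then v/c = √(1 − γ⁻²) = √(1 − 0.305174) = √0.694826 = 0.834.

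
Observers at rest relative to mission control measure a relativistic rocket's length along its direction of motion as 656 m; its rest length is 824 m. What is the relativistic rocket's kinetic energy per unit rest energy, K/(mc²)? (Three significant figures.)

0.256

From L = L₀/γ: γ = 824/656 = 1.2561.
Since K = (γ−1)mc², K/(mc²) = 1.2561 − 1 = 0.256.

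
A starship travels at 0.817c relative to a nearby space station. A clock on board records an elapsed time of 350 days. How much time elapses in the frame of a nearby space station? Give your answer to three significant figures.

With β = 0.817, γ = 1/√(1 − 0.817²) = 1/√0.332511 = 1.7342.
Time dilation: Δt = γ·Δτ = 1.7342 × 350 = 607 days.

607 days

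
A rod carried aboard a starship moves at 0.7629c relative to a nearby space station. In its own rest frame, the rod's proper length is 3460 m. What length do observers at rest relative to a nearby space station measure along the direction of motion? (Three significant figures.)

Lorentz factor: γ = (1 − 0.58201641)^(−1/2) = 1.5468.
Along the direction of motion the measured length is L₀/γ = 3460/1.5468 = 2240 m.

2240 m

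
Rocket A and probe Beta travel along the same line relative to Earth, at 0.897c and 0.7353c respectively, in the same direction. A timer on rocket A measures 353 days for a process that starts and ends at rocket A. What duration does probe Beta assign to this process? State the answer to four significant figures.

Speed of rocket A in probe Beta's frame: u = (v_A − v_B)/(1 − v_A v_B/c²) = (0.897 − 0.7353)/(1 − 0.897×0.7353) = 0.1617/0.3404359 = 0.47498; |u| = 0.47498c.
At |u| = 0.47498c, γ = (1 − 0.225606)^(−1/2) = 1.1364.
Rocket A's interval is proper; time dilation gives Δt_B = γΔτ = 1.1364 × 353 days = 401.1 days.

401.1 days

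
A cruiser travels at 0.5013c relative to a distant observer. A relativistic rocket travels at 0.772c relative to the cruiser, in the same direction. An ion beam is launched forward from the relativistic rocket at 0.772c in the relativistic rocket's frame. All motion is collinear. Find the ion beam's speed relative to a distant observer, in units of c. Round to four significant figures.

0.9891c

Compose velocities in two stages. Stage 1 (into S'): u₁ = (0.772+0.772)/(1+0.772×0.772) = 0.96743.
Stage 2 (into S): u = (0.96743+0.5013)/(1+0.96743×0.5013) = 0.98906, so the speed is 0.9891c.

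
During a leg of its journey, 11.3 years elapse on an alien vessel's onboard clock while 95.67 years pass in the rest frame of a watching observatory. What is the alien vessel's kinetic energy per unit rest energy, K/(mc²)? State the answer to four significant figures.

7.466

From Δt = γΔτ: γ = 95.67/11.3 = 8.46637.
Since K = (γ−1)mc², K/(mc²) = 8.46637 − 1 = 7.466.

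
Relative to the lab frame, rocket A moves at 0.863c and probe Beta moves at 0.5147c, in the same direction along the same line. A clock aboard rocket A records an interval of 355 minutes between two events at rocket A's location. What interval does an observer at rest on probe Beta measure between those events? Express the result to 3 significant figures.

456 minutes

Speed of rocket A in probe Beta's frame: u = (v_A − v_B)/(1 − v_A v_B/c²) = (0.863 − 0.5147)/(1 − 0.863×0.5147) = 0.3483/0.5558139 = 0.62665; |u| = 0.62665c.
At |u| = 0.62665c, γ = (1 − 0.39269)^(−1/2) = 1.2832.
The clock on rocket A records proper time, so probe Beta measures Δt = γΔτ = 1.2832 × 355 = 456 minutes.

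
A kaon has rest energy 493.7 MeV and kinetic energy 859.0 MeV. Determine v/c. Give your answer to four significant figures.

0.9310

K = (γ−1)mc², so γ = 1 + 859.0/493.7 = 2.7399.
Then v/c = √(1 − γ⁻²) = √(1 − 0.133208) = √0.866792 = 0.9310.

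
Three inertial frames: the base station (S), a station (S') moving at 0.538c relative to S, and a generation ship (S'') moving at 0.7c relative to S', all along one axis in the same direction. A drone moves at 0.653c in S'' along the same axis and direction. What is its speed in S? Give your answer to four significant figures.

0.9780c

Apply u = (u'+v)/(1+u'v) twice. Drone in the station frame: (0.653+0.7)/(1+0.653·0.7) = 1.353/1.4571 = 0.92856c.
That velocity, transformed to the rest frame of the base station: (0.92856+0.538)/(1+0.92856·0.538) = 1.46656/1.49956528 = 0.97799c.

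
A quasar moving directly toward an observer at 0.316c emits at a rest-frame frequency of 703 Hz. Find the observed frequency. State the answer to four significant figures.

975.1 Hz

Relativistic Doppler (source moving toward): f_obs = f_src · √((1+β)/(1−β)).
With β = 0.316: factor = √(1.316/0.684) = 1.3871.
f_obs = 703 × 1.3871 = 975.1 Hz.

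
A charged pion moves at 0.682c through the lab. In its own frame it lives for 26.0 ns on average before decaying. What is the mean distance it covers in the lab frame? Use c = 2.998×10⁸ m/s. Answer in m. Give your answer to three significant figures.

With β = 0.682, γ = 1/√(1 − 0.682²) = 1/√0.534876 = 1.3673.
Lab-frame lifetime: Δt = γτ = 1.3673 × 26.0 ns = 35.55 ns.
Distance: d = vΔt = 0.682 × 2.998×10⁸ m/s × 3.5550×10^-8 s = 7.27 m.

7.27 m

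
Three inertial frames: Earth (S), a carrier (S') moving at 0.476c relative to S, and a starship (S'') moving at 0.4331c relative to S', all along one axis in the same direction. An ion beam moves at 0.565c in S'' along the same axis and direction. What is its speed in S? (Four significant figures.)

0.9249c

First combine the ion beam and starship (S''→S'): u₁ = (0.565 + 0.4331)/(1 + 0.565×0.4331) = 0.9981/1.2447015 = 0.80188.
Then combine with the carrier (S'→S): u = (0.80188 + 0.476)/(1 + 0.80188×0.476) = 1.27788/1.38169488 = 0.92486.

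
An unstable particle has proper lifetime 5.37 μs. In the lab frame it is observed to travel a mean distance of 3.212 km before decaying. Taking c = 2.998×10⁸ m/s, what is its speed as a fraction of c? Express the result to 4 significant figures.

0.8940c

d = βγcτ ⇒ βγ = d/(cτ) = 3212 m / (1609.926 m) = 1.9951.
β = (βγ)/√(1+(βγ)²) = 1.9951/√4.98042 = 0.8940.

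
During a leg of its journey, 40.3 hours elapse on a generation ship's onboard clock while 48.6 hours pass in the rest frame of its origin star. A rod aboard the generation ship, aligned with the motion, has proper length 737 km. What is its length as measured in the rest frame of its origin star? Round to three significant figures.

The time-dilation ratio gives γ = 48.6/40.3 = 1.20596.
The rod contracts by the same γ: 737 km / 1.20596 = 611 km.

611 km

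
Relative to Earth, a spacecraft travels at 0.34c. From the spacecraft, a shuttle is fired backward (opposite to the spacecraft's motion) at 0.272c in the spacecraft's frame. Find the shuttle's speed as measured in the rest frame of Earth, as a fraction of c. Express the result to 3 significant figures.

0.0749c

Relativistic velocity addition: u = (u' + v)/(1 + u'v/c²), with u' = −0.272c and v = 0.34c.
Numerator: −0.272 + 0.34 = 0.068. Denominator: 1 + (−0.272)(0.34) = 0.90752.
u = 0.068/0.90752 = 0.074929, so the speed is 0.0749c.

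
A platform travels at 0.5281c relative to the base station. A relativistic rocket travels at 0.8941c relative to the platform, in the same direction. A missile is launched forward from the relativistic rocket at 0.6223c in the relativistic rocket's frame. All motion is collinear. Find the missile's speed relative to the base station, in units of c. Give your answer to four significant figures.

0.9920c

First combine the missile and relativistic rocket (S''→S'): u₁ = (0.6223 + 0.8941)/(1 + 0.6223×0.8941) = 1.5164/1.55639843 = 0.9743.
Then combine with the platform (S'→S): u = (0.9743 + 0.5281)/(1 + 0.9743×0.5281) = 1.5024/1.51452783 = 0.99199.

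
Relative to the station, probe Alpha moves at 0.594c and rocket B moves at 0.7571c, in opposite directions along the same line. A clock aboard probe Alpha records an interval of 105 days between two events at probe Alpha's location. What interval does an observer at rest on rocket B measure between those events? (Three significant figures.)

Speed of probe Alpha in rocket B's frame: u = (v_A + v_B)/(1 + v_A v_B/c²) = (0.594 + 0.7571)/(1 + 0.594×0.7571) = 1.3511/1.4497174 = 0.93197; |u| = 0.93197c.
At |u| = 0.93197c, γ = (1 − 0.868568)^(−1/2) = 2.7584.
The clock on probe Alpha records proper time, so rocket B measures Δt = γΔτ = 2.7584 × 105 = 290 days.

290 days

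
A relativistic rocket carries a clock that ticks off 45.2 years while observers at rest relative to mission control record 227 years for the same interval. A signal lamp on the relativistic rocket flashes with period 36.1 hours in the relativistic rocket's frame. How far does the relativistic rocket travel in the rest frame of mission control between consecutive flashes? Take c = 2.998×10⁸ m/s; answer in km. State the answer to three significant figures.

1.92×10^11 km

From Δt = γΔτ: γ = 227/45.2 = 5.02212.
β = √(1 − 1/γ²) = 0.97998. Lab-frame period = γτ = 5.02212×36.1 hours = 181.3 hours. Distance = βc × γτ = 0.97998 × 2.998×10⁸ m/s × 652680 s = 1.9176×10^14 m = 1.92×10^11 km.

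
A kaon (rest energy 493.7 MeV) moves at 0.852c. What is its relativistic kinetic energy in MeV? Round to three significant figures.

γ = 1/√(1 − β²) = 1/√(1 − 0.725904) = 1/√0.274096 = 1.91007.
Kinetic energy: K = (γ − 1)mc² = (1.91007 − 1) × 493.7 MeV = 0.91007 × 493.7 = 449 MeV.

449 MeV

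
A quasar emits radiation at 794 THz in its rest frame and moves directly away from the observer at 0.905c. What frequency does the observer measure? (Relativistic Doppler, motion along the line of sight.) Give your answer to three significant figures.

Relativistic Doppler (source moving away): f_obs = f_src · √((1−β)/(1+β)).
With β = 0.905: factor = √(0.095/1.905) = 0.22331.
f_obs = 794 × 0.22331 = 177 THz.

177 THz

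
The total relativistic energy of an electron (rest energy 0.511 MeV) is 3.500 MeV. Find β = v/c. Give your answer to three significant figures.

0.989

γ = E/(mc²) = 3.500/0.511 = 6.8493.
β = √(1 − 1/γ²) = √(1 − 0.0213161) = √0.9786839 = 0.989.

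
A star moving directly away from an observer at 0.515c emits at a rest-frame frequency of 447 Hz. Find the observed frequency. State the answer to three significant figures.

Relativistic Doppler (source moving away): f_obs = f_src · √((1−β)/(1+β)).
With β = 0.515: factor = √(0.485/1.515) = 0.5658.
f_obs = 447 × 0.5658 = 253 Hz.

253 Hz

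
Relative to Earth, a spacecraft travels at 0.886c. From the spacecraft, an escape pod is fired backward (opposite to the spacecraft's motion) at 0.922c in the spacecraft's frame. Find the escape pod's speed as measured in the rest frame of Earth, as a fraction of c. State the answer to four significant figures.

0.1966c

In units of c, u = (u' + v)/(1 + u'v) with u' = −0.922 and v = 0.886.
Numerator: −0.922 + 0.886 = −0.036. Denominator: 1 + (−0.922)(0.886) = 0.183108.
u = −0.036/0.183108 = −0.19661, so the speed is 0.1966c.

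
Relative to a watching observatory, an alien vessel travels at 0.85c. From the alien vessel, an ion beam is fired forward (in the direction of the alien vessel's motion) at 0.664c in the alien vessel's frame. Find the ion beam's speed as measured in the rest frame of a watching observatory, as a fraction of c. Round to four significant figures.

0.9678c

In units of c, u = (u' + v)/(1 + u'v) with u' = 0.664 and v = 0.85.
Numerator: 0.664 + 0.85 = 1.514. Denominator: 1 + (0.664)(0.85) = 1.5644.
u = 1.514/1.5644 = 0.96778, so the speed is 0.9678c.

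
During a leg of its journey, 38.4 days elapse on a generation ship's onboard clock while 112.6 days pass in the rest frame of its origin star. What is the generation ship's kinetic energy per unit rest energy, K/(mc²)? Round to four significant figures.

1.932

γ = Δt/Δτ = 112.6/38.4 = 2.93229.
K/(mc²) = γ − 1 = 2.93229 − 1 = 1.932.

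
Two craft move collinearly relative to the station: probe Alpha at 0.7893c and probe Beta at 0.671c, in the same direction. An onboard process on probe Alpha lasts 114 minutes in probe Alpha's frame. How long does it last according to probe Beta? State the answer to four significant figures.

117.8 minutes

The velocity of probe Alpha relative to probe Beta is (0.7893 − 0.671)c / (1 − 0.7893×0.671) = 0.2515c; relative speed 0.2515c.
At |u| = 0.2515c, γ = (1 − 0.0632522)^(−1/2) = 1.0332.
Probe Alpha's interval is proper; time dilation gives Δt_B = γΔτ = 1.0332 × 114 minutes = 117.8 minutes.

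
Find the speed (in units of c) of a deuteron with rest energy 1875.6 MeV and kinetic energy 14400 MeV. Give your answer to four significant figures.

γ = 1 + K/(mc²) = 1 + 14400/1875.6 = 8.6775.
β = √(1 − 1/γ²) = √(1 − 0.0132804) = √0.9867196 = 0.9933.

0.9933c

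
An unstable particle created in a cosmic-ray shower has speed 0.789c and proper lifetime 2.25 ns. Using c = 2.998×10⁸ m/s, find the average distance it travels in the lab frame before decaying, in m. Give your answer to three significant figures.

0.866 m

With β = 0.789, γ = 1/√(1 − 0.789²) = 1/√0.377479 = 1.6276.
Lab-frame lifetime: Δt = γτ = 1.6276 × 2.25 ns = 3.6621 ns.
Distance: d = vΔt = 0.789 × 2.998×10⁸ m/s × 3.6621×10^-9 s = 0.866 m.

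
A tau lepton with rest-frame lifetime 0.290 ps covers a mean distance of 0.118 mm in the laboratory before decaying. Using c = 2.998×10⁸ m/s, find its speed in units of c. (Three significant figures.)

Let x = d/(cτ) = 1.180×10^-4 m / (2.998×10⁸ m/s × 2.900×10^-13 s) = 1.3572. Since d = βγcτ, x = βγ = β/√(1−β²).
Solving: β² = x²/(1+x²) = 1.84199/2.84199 = 0.648134, so β = 0.805.

0.805c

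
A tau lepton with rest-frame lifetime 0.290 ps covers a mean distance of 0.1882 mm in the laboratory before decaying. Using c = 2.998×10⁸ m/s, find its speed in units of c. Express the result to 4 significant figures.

Lab distance = (lab lifetime)·v = γτ·βc, so βγ = d/(cτ) = 1.882×10^-4/(2.998×10⁸ × 2.900×10^-13) = 2.1647.
With βγ = 2.1647: γ² = 1 + (βγ)² = 5.68593, and β = (βγ)/γ = 2.1647/2.38452 = 0.9078.

0.9078c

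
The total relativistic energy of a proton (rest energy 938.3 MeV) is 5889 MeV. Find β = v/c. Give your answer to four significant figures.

0.9872

γ = E/(mc²) = 5889/938.3 = 6.2762.
β = √(1 − 1/γ²) = √(1 − 0.0253867) = √0.9746133 = 0.9872.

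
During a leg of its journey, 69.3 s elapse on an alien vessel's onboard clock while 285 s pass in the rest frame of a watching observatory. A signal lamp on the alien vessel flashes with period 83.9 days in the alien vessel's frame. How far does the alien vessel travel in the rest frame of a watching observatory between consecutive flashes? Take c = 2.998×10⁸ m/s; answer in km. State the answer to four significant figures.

γ = Δt/Δτ = 285/69.3 = 4.11255.
β = √(1 − 1/γ²) = 0.96999. Lab-frame period = γτ = 4.11255×83.9 days = 345.04 days. Distance = βc × γτ = 0.96999 × 2.998×10⁸ m/s × 29811456 s = 8.6693×10^15 m = 8.669×10^12 km.

8.669×10^12 km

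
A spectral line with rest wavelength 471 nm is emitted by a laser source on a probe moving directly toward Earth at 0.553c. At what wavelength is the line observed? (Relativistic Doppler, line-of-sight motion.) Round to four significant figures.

252.7 nm

Relativistic Doppler for wavelength: λ_obs = λ_src · √((1−β)/(1+β)).
With β = 0.553: factor = √(0.447/1.553) = 0.5365.
λ_obs = 471 × 0.5365 = 252.7 nm.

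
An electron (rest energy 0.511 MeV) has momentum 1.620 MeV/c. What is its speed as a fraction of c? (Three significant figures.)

0.954c

pc/(mc²) = 1.620/0.511 = 3.1703 = βγ = β/√(1−β²).
So β² = x²/(1 + x²) with x = 3.1703: x² = 10.0508, β² = 10.0508/11.0508 = 0.909509, β = 0.954.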